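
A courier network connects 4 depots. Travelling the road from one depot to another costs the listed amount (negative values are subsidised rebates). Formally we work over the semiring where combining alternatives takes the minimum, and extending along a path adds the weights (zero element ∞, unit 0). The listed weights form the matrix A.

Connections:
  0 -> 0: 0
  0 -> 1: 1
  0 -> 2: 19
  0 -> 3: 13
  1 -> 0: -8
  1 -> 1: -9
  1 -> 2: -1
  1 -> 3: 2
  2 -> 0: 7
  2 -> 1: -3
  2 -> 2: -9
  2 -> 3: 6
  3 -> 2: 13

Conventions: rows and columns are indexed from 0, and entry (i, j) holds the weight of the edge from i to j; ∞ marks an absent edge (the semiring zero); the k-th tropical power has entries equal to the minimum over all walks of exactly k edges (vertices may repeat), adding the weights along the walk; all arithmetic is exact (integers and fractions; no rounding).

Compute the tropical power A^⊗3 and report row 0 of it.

A^⊗2:
  [-7, -8, 0, 3]
  [-17, -18, -10, -7]
  [-11, -12, -18, -3]
  [20, 10, 4, 19]
A^⊗3:
  [-16, -17, -9, -6]
  [-26, -27, -19, -16]
  [-20, -21, -27, -12]
  [2, 1, -5, 10]
Answer: row 0 of A^⊗3 = [-16, -17, -9, -6]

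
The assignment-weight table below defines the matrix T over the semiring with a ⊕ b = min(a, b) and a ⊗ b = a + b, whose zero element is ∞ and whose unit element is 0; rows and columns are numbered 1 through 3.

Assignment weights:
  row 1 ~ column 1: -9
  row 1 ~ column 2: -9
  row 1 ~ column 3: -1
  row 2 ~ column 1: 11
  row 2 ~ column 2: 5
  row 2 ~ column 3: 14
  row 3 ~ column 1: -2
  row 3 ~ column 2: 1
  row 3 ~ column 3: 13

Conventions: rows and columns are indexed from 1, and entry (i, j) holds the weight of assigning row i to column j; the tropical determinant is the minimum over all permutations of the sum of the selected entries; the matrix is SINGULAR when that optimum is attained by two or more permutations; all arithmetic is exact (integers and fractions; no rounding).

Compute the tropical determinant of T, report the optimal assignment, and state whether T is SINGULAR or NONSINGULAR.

σ = (1, 2, 3): (-9) + 5 + 13 = 9
σ = (1, 3, 2): (-9) + 14 + 1 = 6
σ = (2, 1, 3): (-9) + 11 + 13 = 15
σ = (2, 3, 1): (-9) + 14 + (-2) = 3
σ = (3, 1, 2): (-1) + 11 + 1 = 11
σ = (3, 2, 1): (-1) + 5 + (-2) = 2
Optimal value attained by: σ = (3, 2, 1).
Answer: det⊕(T) = 2; verdict: NONSINGULAR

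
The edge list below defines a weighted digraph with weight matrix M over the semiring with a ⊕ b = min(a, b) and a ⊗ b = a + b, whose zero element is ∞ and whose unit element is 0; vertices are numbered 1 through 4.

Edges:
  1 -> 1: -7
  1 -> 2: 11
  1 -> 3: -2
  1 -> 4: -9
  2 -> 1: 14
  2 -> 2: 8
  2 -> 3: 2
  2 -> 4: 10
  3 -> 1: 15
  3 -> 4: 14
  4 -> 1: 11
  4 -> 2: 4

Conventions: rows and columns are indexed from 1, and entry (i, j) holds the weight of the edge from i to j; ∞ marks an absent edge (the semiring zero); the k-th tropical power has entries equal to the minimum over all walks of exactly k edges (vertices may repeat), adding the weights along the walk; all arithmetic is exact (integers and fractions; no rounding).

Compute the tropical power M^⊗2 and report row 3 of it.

M^⊗2:
  [-14, -5, -9, -16]
  [7, 14, 10, 5]
  [8, 18, 13, 6]
  [4, 12, 6, 2]
Answer: row 3 of M^⊗2 = [8, 18, 13, 6]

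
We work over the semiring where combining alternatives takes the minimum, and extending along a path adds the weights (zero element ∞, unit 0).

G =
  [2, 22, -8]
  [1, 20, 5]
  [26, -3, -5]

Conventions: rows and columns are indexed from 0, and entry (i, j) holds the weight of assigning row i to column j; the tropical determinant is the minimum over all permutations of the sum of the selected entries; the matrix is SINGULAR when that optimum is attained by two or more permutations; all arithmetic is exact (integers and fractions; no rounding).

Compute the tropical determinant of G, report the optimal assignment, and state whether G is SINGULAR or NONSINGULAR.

σ = (0, 1, 2): 2 + 20 + (-5) = 17
σ = (0, 2, 1): 2 + 5 + (-3) = 4
σ = (1, 0, 2): 22 + 1 + (-5) = 18
σ = (1, 2, 0): 22 + 5 + 26 = 53
σ = (2, 0, 1): (-8) + 1 + (-3) = -10
σ = (2, 1, 0): (-8) + 20 + 26 = 38
Optimal value attained by: σ = (2, 0, 1).
Answer: det⊕(G) = -10; verdict: NONSINGULAR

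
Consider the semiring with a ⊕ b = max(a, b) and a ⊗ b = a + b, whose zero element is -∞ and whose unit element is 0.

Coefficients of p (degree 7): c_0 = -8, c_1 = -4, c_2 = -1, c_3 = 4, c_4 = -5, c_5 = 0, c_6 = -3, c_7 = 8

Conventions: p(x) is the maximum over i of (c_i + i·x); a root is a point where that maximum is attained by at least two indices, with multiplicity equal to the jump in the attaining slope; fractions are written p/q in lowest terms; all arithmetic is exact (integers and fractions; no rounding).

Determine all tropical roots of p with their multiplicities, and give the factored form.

hull edge (i=0, c=-8) to (i=3, c=4): slope 4, span 3
hull edge (i=3, c=4) to (i=7, c=8): slope 1, span 4
Factored form: p(x) = 8 ⊗ (x ⊕ (-4)) ⊗ (x ⊕ (-4)) ⊗ (x ⊕ (-4)) ⊗ (x ⊕ (-1)) ⊗ (x ⊕ (-1)) ⊗ (x ⊕ (-1)) ⊗ (x ⊕ (-1))
Answer: roots = -4 (mult 3), -1 (mult 4)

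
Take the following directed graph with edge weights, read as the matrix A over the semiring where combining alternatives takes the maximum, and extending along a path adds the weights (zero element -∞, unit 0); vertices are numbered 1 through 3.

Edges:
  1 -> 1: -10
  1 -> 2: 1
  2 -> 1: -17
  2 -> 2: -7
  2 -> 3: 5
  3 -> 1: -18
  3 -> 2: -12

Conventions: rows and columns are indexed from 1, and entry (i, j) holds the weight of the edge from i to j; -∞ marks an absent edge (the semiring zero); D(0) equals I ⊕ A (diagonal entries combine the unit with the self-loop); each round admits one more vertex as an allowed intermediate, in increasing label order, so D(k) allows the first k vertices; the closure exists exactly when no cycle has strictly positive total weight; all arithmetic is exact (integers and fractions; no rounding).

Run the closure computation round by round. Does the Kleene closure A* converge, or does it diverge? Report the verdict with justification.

D(0):
  [0, 1, -∞]
  [-17, 0, 5]
  [-18, -12, 0]
D(1):
  [0, 1, -∞]
  [-17, 0, 5]
  [-18, -12, 0]
D(2):
  [0, 1, 6]
  [-17, 0, 5]
  [-18, -12, 0]
D(3):
  [0, 1, 6]
  [-13, 0, 5]
  [-18, -12, 0]
Key observation: every diagonal entry stays at the unit through all rounds, so no improving cycle exists.
Answer: CONVERGES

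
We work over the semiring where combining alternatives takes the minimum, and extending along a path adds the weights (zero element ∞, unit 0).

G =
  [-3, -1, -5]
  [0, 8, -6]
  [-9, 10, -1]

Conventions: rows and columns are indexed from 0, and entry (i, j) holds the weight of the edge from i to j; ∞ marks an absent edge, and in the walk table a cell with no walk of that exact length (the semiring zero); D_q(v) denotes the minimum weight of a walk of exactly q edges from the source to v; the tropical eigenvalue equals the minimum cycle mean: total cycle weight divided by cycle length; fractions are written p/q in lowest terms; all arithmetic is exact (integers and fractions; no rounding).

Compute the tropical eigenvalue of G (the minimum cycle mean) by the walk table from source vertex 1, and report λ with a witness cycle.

q=0: [∞, 0, ∞]
q=1: [0, 8, -6]
q=2: [-15, -1, -7]
q=3: [-18, -16, -20]
Optimal cycle mean attained by: cycle 0->2->0, total (-5) + (-9), length 2.
Answer: λ = -7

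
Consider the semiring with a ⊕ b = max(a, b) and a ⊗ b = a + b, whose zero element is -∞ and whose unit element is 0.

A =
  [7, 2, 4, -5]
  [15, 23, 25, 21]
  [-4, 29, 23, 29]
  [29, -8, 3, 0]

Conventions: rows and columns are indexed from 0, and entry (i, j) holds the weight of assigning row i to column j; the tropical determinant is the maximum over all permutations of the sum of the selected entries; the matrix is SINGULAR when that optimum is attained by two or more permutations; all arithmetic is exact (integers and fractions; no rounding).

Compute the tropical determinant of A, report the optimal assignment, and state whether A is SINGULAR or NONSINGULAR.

σ = (0, 1, 2, 3): 7 + 23 + 23 + 0 = 53
σ = (0, 1, 3, 2): 7 + 23 + 29 + 3 = 62
σ = (0, 2, 1, 3): 7 + 25 + 29 + 0 = 61
σ = (0, 2, 3, 1): 7 + 25 + 29 + (-8) = 53
σ = (0, 3, 1, 2): 7 + 21 + 29 + 3 = 60
σ = (0, 3, 2, 1): 7 + 21 + 23 + (-8) = 43
σ = (1, 0, 2, 3): 2 + 15 + 23 + 0 = 40
σ = (1, 0, 3, 2): 2 + 15 + 29 + 3 = 49
σ = (1, 2, 0, 3): 2 + 25 + (-4) + 0 = 23
σ = (1, 2, 3, 0): 2 + 25 + 29 + 29 = 85
σ = (1, 3, 0, 2): 2 + 21 + (-4) + 3 = 22
σ = (1, 3, 2, 0): 2 + 21 + 23 + 29 = 75
σ = (2, 0, 1, 3): 4 + 15 + 29 + 0 = 48
σ = (2, 0, 3, 1): 4 + 15 + 29 + (-8) = 40
σ = (2, 1, 0, 3): 4 + 23 + (-4) + 0 = 23
σ = (2, 1, 3, 0): 4 + 23 + 29 + 29 = 85
σ = (2, 3, 0, 1): 4 + 21 + (-4) + (-8) = 13
σ = (2, 3, 1, 0): 4 + 21 + 29 + 29 = 83
σ = (3, 0, 1, 2): (-5) + 15 + 29 + 3 = 42
σ = (3, 0, 2, 1): (-5) + 15 + 23 + (-8) = 25
σ = (3, 1, 0, 2): (-5) + 23 + (-4) + 3 = 17
σ = (3, 1, 2, 0): (-5) + 23 + 23 + 29 = 70
σ = (3, 2, 0, 1): (-5) + 25 + (-4) + (-8) = 8
σ = (3, 2, 1, 0): (-5) + 25 + 29 + 29 = 78
Optimal value attained by: σ = (1, 2, 3, 0).
Answer: det⊕(A) = 85; verdict: SINGULAR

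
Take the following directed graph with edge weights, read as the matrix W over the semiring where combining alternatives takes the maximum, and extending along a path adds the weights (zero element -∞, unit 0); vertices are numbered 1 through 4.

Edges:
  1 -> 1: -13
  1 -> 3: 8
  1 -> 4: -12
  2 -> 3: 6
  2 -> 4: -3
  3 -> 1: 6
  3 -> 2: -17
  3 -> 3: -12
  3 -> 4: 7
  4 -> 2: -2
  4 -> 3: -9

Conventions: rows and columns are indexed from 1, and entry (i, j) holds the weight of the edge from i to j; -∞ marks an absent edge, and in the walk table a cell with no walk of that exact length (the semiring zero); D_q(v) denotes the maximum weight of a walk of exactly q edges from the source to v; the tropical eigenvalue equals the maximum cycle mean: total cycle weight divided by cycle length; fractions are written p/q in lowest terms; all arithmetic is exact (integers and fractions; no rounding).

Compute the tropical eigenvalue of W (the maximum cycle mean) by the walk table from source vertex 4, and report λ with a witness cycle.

q=0: [-∞, -∞, -∞, 0]
q=1: [-∞, -2, -9, -∞]
q=2: [-3, -26, 4, -2]
q=3: [10, -4, 5, 11]
q=4: [11, 9, 18, 12]
Optimal cycle mean attained by: cycle 1->3->1, total 8 + 6, length 2.
Answer: λ = 7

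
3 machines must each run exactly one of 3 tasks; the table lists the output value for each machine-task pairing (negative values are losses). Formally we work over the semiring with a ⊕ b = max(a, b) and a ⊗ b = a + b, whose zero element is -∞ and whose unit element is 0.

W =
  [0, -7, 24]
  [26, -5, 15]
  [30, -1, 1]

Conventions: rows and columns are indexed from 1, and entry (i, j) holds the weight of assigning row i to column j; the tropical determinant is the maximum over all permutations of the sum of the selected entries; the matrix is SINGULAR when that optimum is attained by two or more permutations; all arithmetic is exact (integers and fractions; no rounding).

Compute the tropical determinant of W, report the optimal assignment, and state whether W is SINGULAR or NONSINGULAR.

σ = (1, 2, 3): 0 + (-5) + 1 = -4
σ = (1, 3, 2): 0 + 15 + (-1) = 14
σ = (2, 1, 3): (-7) + 26 + 1 = 20
σ = (2, 3, 1): (-7) + 15 + 30 = 38
σ = (3, 1, 2): 24 + 26 + (-1) = 49
σ = (3, 2, 1): 24 + (-5) + 30 = 49
Optimal value attained by: σ = (3, 1, 2).
Answer: det⊕(W) = 49; verdict: SINGULAR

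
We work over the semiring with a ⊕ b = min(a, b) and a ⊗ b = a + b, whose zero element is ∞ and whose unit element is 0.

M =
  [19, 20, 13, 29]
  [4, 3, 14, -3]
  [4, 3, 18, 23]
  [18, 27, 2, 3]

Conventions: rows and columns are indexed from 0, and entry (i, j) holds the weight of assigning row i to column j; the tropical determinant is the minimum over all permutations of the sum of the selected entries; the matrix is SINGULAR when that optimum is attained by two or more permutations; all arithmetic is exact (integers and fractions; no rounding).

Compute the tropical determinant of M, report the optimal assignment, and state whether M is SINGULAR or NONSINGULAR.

σ = (0, 1, 2, 3): 19 + 3 + 18 + 3 = 43
σ = (0, 1, 3, 2): 19 + 3 + 23 + 2 = 47
σ = (0, 2, 1, 3): 19 + 14 + 3 + 3 = 39
σ = (0, 2, 3, 1): 19 + 14 + 23 + 27 = 83
σ = (0, 3, 1, 2): 19 + (-3) + 3 + 2 = 21
σ = (0, 3, 2, 1): 19 + (-3) + 18 + 27 = 61
σ = (1, 0, 2, 3): 20 + 4 + 18 + 3 = 45
σ = (1, 0, 3, 2): 20 + 4 + 23 + 2 = 49
σ = (1, 2, 0, 3): 20 + 14 + 4 + 3 = 41
σ = (1, 2, 3, 0): 20 + 14 + 23 + 18 = 75
σ = (1, 3, 0, 2): 20 + (-3) + 4 + 2 = 23
σ = (1, 3, 2, 0): 20 + (-3) + 18 + 18 = 53
σ = (2, 0, 1, 3): 13 + 4 + 3 + 3 = 23
σ = (2, 0, 3, 1): 13 + 4 + 23 + 27 = 67
σ = (2, 1, 0, 3): 13 + 3 + 4 + 3 = 23
σ = (2, 1, 3, 0): 13 + 3 + 23 + 18 = 57
σ = (2, 3, 0, 1): 13 + (-3) + 4 + 27 = 41
σ = (2, 3, 1, 0): 13 + (-3) + 3 + 18 = 31
σ = (3, 0, 1, 2): 29 + 4 + 3 + 2 = 38
σ = (3, 0, 2, 1): 29 + 4 + 18 + 27 = 78
σ = (3, 1, 0, 2): 29 + 3 + 4 + 2 = 38
σ = (3, 1, 2, 0): 29 + 3 + 18 + 18 = 68
σ = (3, 2, 0, 1): 29 + 14 + 4 + 27 = 74
σ = (3, 2, 1, 0): 29 + 14 + 3 + 18 = 64
Optimal value attained by: σ = (0, 3, 1, 2).
Answer: det⊕(M) = 21; verdict: NONSINGULAR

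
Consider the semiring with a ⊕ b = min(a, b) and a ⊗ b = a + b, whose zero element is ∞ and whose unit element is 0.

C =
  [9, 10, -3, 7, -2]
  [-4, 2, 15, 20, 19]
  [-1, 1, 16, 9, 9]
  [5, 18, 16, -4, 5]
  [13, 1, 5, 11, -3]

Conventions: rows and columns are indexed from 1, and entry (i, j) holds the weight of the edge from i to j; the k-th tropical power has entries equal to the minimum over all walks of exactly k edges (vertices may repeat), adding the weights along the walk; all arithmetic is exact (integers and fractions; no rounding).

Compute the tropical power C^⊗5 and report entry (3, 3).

C^⊗2:
  [-4, -2, 3, 3, -5]
  [-2, 4, -7, 3, -6]
  [-3, 3, -4, 5, -3]
  [1, 6, 2, -8, 1]
  [-3, -2, 2, 7, -6]
C^⊗3:
  [-6, -4, -7, -1, -8]
  [-8, -6, -5, -1, -9]
  [-5, -3, -6, 1, -6]
  [-3, 2, -2, -12, -3]
  [-6, -5, -6, 3, -9]
C^⊗4:
  [-8, -7, -9, -5, -11]
  [-10, -8, -11, -5, -12]
  [-7, -5, -8, -3, -9]
  [-7, -2, -6, -16, -7]
  [-9, -8, -9, -1, -12]
C^⊗5:
  [-11, -10, -11, -9, -14]
  [-12, -11, -13, -9, -15]
  [-9, -8, -10, -7, -12]
  [-11, -6, -10, -20, -11]
  [-12, -11, -12, -5, -15]
Key observation: the optimum is the walk 3->1->3->2->1->3, with weight (-1) + (-3) + 1 + (-4) + (-3) = -10.
Optimal value attained by: walk 3->1->3->2->1->3.
Answer: (C^⊗5)[3][3] = -10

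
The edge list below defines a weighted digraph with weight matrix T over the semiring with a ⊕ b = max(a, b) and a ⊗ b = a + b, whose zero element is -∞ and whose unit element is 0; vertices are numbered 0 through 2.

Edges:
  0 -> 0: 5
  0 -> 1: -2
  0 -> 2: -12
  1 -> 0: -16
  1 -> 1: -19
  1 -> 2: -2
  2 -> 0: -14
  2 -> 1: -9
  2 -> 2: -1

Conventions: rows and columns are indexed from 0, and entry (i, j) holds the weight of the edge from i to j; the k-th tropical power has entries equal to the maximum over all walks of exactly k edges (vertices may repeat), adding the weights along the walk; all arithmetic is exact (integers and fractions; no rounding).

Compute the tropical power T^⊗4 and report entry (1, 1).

T^⊗2:
  [10, 3, -4]
  [-11, -11, -3]
  [-9, -10, -2]
T^⊗3:
  [15, 8, 1]
  [-6, -12, -4]
  [-4, -11, -3]
T^⊗4:
  [20, 13, 6]
  [-1, -8, -5]
  [1, -6, -4]
Key observation: the optimum is the walk 1->0->0->0->1, with weight (-16) + 5 + 5 + (-2) = -8.
Optimal value attained by: walk 1->0->0->0->1.
Answer: (T^⊗4)[1][1] = -8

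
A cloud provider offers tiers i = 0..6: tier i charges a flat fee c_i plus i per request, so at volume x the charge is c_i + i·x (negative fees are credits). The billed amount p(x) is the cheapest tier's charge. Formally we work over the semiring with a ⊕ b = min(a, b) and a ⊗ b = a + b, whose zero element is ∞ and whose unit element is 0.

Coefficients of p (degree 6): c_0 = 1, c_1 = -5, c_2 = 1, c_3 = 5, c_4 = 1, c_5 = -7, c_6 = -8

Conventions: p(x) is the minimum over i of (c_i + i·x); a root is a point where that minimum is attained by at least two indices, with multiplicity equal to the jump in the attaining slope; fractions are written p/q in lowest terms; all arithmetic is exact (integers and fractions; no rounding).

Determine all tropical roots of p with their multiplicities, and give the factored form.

hull edge (i=0, c=1) to (i=1, c=-5): slope -6, span 1
hull edge (i=1, c=-5) to (i=6, c=-8): slope -3/5, span 5
Factored form: p(x) = -8 ⊗ (x ⊕ 3/5) ⊗ (x ⊕ 3/5) ⊗ (x ⊕ 3/5) ⊗ (x ⊕ 3/5) ⊗ (x ⊕ 3/5) ⊗ (x ⊕ 6)
Answer: roots = 3/5 (mult 5), 6 (mult 1)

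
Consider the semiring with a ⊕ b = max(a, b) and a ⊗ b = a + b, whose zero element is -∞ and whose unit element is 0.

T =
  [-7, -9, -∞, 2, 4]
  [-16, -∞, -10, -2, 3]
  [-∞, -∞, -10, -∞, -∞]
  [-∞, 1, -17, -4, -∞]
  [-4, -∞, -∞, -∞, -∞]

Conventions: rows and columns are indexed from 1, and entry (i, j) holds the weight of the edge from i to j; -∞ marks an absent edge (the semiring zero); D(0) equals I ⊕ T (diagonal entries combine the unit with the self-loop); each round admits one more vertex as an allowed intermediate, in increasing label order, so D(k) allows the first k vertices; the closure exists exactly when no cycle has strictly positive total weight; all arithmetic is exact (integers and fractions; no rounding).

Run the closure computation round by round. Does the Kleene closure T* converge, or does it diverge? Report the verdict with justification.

D(0):
  [0, -9, -∞, 2, 4]
  [-16, 0, -10, -2, 3]
  [-∞, -∞, 0, -∞, -∞]
  [-∞, 1, -17, 0, -∞]
  [-4, -∞, -∞, -∞, 0]
D(1):
  [0, -9, -∞, 2, 4]
  [-16, 0, -10, -2, 3]
  [-∞, -∞, 0, -∞, -∞]
  [-∞, 1, -17, 0, -∞]
  [-4, -13, -∞, -2, 0]
D(2):
  [0, -9, -19, 2, 4]
  [-16, 0, -10, -2, 3]
  [-∞, -∞, 0, -∞, -∞]
  [-15, 1, -9, 0, 4]
  [-4, -13, -23, -2, 0]
D(3):
  [0, -9, -19, 2, 4]
  [-16, 0, -10, -2, 3]
  [-∞, -∞, 0, -∞, -∞]
  [-15, 1, -9, 0, 4]
  [-4, -13, -23, -2, 0]
Detection: at round 4, diagonal entry (5, 5) turns strictly positive.
Key observation: the cycle 5->1->4->2->5 has total weight (-4) + 2 + 1 + 3, which is strictly positive.
Answer: DIVERGES — positive cycle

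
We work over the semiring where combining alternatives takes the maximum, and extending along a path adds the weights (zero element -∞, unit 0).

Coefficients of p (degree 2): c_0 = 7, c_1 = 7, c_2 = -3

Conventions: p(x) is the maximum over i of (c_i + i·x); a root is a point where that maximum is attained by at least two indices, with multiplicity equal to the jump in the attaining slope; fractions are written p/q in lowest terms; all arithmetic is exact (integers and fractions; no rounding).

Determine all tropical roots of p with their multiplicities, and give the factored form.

hull edge (i=0, c=7) to (i=1, c=7): slope 0, span 1
hull edge (i=1, c=7) to (i=2, c=-3): slope -10, span 1
Factored form: p(x) = -3 ⊗ (x ⊕ 0) ⊗ (x ⊕ 10)
Answer: roots = 0 (mult 1), 10 (mult 1)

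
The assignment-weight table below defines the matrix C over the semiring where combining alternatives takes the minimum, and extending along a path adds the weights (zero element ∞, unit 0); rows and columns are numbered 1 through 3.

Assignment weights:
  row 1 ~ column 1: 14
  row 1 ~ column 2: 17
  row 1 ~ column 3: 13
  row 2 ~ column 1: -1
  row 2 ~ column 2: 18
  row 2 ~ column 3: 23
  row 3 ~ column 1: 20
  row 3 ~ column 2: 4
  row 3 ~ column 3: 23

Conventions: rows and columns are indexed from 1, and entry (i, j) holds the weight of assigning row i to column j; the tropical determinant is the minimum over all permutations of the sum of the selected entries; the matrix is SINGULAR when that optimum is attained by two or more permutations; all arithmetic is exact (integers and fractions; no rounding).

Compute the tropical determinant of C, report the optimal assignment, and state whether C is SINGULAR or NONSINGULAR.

σ = (1, 2, 3): 14 + 18 + 23 = 55
σ = (1, 3, 2): 14 + 23 + 4 = 41
σ = (2, 1, 3): 17 + (-1) + 23 = 39
σ = (2, 3, 1): 17 + 23 + 20 = 60
σ = (3, 1, 2): 13 + (-1) + 4 = 16
σ = (3, 2, 1): 13 + 18 + 20 = 51
Optimal value attained by: σ = (3, 1, 2).
Answer: det⊕(C) = 16; verdict: NONSINGULAR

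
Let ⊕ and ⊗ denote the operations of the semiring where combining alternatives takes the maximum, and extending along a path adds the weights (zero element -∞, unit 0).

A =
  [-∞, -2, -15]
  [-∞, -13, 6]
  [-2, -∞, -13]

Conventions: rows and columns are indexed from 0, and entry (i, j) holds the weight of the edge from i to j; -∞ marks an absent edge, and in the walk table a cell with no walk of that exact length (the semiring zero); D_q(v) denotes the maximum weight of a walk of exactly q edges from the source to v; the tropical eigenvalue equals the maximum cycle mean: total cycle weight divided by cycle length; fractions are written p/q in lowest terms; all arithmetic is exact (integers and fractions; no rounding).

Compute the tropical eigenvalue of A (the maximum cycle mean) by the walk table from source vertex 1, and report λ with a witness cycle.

q=0: [-∞, 0, -∞]
q=1: [-∞, -13, 6]
q=2: [4, -26, -7]
q=3: [-9, 2, -11]
Optimal cycle mean attained by: cycle 0->1->2->0, total (-2) + 6 + (-2), length 3.
Answer: λ = 2/3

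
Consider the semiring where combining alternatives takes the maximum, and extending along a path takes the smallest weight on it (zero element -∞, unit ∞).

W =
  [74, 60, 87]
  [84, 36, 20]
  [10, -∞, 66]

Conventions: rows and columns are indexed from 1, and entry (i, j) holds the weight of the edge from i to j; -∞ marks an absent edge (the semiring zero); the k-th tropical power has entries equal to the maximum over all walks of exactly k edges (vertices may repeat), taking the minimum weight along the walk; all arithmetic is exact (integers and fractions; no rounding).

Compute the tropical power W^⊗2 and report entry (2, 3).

W^⊗2:
  [74, 60, 74]
  [74, 60, 84]
  [10, 10, 66]
Key observation: the optimum is the walk 2->1->3, with weight 84 min 87 = 84.
Optimal value attained by: walk 2->1->3.
Answer: (W^⊗2)[2][3] = 84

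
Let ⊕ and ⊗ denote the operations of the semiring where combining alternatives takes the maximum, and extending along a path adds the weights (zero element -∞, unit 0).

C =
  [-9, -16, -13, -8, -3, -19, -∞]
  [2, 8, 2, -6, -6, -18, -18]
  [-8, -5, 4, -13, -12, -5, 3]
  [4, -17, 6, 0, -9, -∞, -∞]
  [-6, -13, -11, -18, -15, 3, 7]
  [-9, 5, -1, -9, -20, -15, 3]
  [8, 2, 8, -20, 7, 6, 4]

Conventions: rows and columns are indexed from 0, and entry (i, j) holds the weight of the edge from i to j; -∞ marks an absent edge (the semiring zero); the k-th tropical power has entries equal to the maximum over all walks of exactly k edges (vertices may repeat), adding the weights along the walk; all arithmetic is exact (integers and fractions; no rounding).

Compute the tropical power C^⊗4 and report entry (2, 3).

C^⊗2:
  [-4, -8, -2, -8, -12, 0, 4]
  [10, 16, 10, 2, 2, -3, 5]
  [11, 5, 11, -9, 10, 9, 7]
  [4, 1, 10, 0, 1, 1, 9]
  [15, 9, 15, -6, 14, 13, 11]
  [11, 13, 11, -1, 10, 9, 7]
  [12, 11, 12, 0, 11, 10, 14]
C^⊗3:
  [12, 6, 12, -8, 11, 10, 8]
  [18, 24, 18, 10, 12, 11, 13]
  [15, 14, 15, 3, 14, 13, 17]
  [17, 11, 17, 0, 16, 15, 13]
  [19, 18, 19, 7, 18, 17, 21]
  [15, 21, 15, 7, 14, 13, 17]
  [22, 19, 22, 5, 21, 20, 18]
C^⊗4:
  [16, 15, 16, 4, 15, 14, 18]
  [26, 32, 26, 18, 20, 19, 21]
  [25, 22, 25, 8, 24, 23, 21]
  [21, 20, 21, 9, 20, 19, 23]
  [29, 26, 29, 12, 28, 27, 25]
  [25, 29, 25, 15, 24, 23, 21]
  [26, 27, 26, 14, 25, 24, 28]
Key observation: the optimum is the walk 2->6->5->1->3, with weight 3 + 6 + 5 + (-6) = 8.
Optimal value attained by: walk 2->6->5->1->3.
Answer: (C^⊗4)[2][3] = 8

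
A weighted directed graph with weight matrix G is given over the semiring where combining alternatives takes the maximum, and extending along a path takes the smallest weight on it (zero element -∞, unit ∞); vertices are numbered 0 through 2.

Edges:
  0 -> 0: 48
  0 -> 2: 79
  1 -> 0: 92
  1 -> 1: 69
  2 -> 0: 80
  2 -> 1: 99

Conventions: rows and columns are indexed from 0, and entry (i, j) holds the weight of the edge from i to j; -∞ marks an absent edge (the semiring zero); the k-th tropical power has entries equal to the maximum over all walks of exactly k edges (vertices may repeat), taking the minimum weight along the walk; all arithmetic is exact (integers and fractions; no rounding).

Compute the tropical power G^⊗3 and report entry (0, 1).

G^⊗2:
  [79, 79, 48]
  [69, 69, 79]
  [92, 69, 79]
G^⊗3:
  [79, 69, 79]
  [79, 79, 69]
  [79, 79, 79]
Key observation: the optimum is the walk 0->2->1->1, with weight 79 min 99 min 69 = 69.
Optimal value attained by: walk 0->2->1->1.
Answer: (G^⊗3)[0][1] = 69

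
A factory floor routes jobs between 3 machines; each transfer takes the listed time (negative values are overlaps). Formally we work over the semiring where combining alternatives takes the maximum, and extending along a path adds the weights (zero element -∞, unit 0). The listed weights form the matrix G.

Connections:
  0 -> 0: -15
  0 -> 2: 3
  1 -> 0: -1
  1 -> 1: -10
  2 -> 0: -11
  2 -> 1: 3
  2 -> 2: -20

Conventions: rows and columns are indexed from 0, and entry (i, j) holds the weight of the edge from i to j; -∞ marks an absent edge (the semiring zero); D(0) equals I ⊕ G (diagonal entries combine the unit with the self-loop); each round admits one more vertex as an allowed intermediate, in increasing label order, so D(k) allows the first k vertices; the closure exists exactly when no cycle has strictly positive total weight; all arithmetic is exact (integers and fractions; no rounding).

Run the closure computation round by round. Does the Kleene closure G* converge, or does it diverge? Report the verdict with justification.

D(0):
  [0, -∞, 3]
  [-1, 0, -∞]
  [-11, 3, 0]
D(1):
  [0, -∞, 3]
  [-1, 0, 2]
  [-11, 3, 0]
Detection: at round 2, diagonal entry (2, 2) turns strictly positive.
Key observation: the cycle 2->1->0->2 has total weight 3 + (-1) + 3, which is strictly positive.
Answer: DIVERGES — positive cycle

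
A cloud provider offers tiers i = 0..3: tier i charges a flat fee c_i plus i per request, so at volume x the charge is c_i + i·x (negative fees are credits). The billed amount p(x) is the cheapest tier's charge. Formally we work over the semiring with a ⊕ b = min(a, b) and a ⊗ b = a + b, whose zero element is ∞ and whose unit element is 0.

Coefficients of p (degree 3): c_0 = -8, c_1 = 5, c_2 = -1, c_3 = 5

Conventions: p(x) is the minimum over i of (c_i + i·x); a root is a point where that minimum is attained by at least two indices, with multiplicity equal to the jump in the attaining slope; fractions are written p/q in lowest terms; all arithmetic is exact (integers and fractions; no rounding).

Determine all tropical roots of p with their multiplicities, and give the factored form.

hull edge (i=0, c=-8) to (i=2, c=-1): slope 7/2, span 2
hull edge (i=2, c=-1) to (i=3, c=5): slope 6, span 1
Factored form: p(x) = 5 ⊗ (x ⊕ (-6)) ⊗ (x ⊕ (-7/2)) ⊗ (x ⊕ (-7/2))
Answer: roots = -6 (mult 1), -7/2 (mult 2)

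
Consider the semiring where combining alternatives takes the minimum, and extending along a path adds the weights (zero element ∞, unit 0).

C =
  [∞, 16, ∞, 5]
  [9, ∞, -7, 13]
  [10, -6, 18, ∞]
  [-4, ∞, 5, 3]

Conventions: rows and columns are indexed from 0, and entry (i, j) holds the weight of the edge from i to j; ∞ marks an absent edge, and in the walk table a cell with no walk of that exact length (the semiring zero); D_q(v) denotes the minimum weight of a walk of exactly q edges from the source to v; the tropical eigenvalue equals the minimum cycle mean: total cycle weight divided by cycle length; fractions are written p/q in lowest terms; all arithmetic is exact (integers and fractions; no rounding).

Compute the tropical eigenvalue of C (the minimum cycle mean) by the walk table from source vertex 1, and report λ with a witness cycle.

q=0: [∞, 0, ∞, ∞]
q=1: [9, ∞, -7, 13]
q=2: [3, -13, 11, 14]
q=3: [-4, 5, -20, 0]
q=4: [-10, -26, -2, 1]
Optimal cycle mean attained by: cycle 1->2->1, total (-7) + (-6), length 2.
Answer: λ = -13/2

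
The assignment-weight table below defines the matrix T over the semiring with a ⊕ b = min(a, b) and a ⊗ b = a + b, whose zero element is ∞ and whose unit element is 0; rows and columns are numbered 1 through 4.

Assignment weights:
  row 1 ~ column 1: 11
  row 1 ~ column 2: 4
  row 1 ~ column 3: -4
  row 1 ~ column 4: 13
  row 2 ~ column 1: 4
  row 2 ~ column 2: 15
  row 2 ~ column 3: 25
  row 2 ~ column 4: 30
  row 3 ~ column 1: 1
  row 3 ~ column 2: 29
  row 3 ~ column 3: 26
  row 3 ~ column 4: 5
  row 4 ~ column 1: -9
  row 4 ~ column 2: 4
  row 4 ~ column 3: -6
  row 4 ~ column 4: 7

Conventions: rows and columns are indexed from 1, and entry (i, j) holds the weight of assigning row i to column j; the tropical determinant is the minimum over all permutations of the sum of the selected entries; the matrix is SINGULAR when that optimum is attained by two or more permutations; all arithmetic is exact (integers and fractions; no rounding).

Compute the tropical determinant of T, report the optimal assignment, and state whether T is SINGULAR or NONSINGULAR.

σ = (1, 2, 3, 4): 11 + 15 + 26 + 7 = 59
σ = (1, 2, 4, 3): 11 + 15 + 5 + (-6) = 25
σ = (1, 3, 2, 4): 11 + 25 + 29 + 7 = 72
σ = (1, 3, 4, 2): 11 + 25 + 5 + 4 = 45
σ = (1, 4, 2, 3): 11 + 30 + 29 + (-6) = 64
σ = (1, 4, 3, 2): 11 + 30 + 26 + 4 = 71
σ = (2, 1, 3, 4): 4 + 4 + 26 + 7 = 41
σ = (2, 1, 4, 3): 4 + 4 + 5 + (-6) = 7
σ = (2, 3, 1, 4): 4 + 25 + 1 + 7 = 37
σ = (2, 3, 4, 1): 4 + 25 + 5 + (-9) = 25
σ = (2, 4, 1, 3): 4 + 30 + 1 + (-6) = 29
σ = (2, 4, 3, 1): 4 + 30 + 26 + (-9) = 51
σ = (3, 1, 2, 4): (-4) + 4 + 29 + 7 = 36
σ = (3, 1, 4, 2): (-4) + 4 + 5 + 4 = 9
σ = (3, 2, 1, 4): (-4) + 15 + 1 + 7 = 19
σ = (3, 2, 4, 1): (-4) + 15 + 5 + (-9) = 7
σ = (3, 4, 1, 2): (-4) + 30 + 1 + 4 = 31
σ = (3, 4, 2, 1): (-4) + 30 + 29 + (-9) = 46
σ = (4, 1, 2, 3): 13 + 4 + 29 + (-6) = 40
σ = (4, 1, 3, 2): 13 + 4 + 26 + 4 = 47
σ = (4, 2, 1, 3): 13 + 15 + 1 + (-6) = 23
σ = (4, 2, 3, 1): 13 + 15 + 26 + (-9) = 45
σ = (4, 3, 1, 2): 13 + 25 + 1 + 4 = 43
σ = (4, 3, 2, 1): 13 + 25 + 29 + (-9) = 58
Optimal value attained by: σ = (2, 1, 4, 3).
Answer: det⊕(T) = 7; verdict: SINGULAR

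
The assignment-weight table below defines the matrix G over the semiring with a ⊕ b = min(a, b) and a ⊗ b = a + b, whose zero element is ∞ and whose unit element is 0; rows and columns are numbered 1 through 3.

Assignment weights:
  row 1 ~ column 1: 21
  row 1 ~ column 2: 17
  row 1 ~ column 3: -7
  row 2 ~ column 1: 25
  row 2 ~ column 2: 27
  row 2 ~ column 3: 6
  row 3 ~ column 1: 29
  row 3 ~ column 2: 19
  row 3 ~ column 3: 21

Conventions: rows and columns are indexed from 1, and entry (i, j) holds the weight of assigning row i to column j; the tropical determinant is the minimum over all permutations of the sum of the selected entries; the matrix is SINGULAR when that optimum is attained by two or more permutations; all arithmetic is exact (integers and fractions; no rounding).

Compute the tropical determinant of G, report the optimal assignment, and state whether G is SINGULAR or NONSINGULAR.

σ = (1, 2, 3): 21 + 27 + 21 = 69
σ = (1, 3, 2): 21 + 6 + 19 = 46
σ = (2, 1, 3): 17 + 25 + 21 = 63
σ = (2, 3, 1): 17 + 6 + 29 = 52
σ = (3, 1, 2): (-7) + 25 + 19 = 37
σ = (3, 2, 1): (-7) + 27 + 29 = 49
Optimal value attained by: σ = (3, 1, 2).
Answer: det⊕(G) = 37; verdict: NONSINGULAR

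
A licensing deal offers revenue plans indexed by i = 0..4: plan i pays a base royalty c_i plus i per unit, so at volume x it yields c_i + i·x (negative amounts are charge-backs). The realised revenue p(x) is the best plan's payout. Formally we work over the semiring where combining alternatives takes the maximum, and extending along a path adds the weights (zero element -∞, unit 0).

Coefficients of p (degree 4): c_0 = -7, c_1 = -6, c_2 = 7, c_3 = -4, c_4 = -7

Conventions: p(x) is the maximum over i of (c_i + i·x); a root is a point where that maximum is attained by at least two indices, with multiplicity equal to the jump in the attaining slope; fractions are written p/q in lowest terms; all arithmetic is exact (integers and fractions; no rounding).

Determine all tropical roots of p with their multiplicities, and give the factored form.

hull edge (i=0, c=-7) to (i=2, c=7): slope 7, span 2
hull edge (i=2, c=7) to (i=4, c=-7): slope -7, span 2
Factored form: p(x) = -7 ⊗ (x ⊕ (-7)) ⊗ (x ⊕ (-7)) ⊗ (x ⊕ 7) ⊗ (x ⊕ 7)
Answer: roots = -7 (mult 2), 7 (mult 2)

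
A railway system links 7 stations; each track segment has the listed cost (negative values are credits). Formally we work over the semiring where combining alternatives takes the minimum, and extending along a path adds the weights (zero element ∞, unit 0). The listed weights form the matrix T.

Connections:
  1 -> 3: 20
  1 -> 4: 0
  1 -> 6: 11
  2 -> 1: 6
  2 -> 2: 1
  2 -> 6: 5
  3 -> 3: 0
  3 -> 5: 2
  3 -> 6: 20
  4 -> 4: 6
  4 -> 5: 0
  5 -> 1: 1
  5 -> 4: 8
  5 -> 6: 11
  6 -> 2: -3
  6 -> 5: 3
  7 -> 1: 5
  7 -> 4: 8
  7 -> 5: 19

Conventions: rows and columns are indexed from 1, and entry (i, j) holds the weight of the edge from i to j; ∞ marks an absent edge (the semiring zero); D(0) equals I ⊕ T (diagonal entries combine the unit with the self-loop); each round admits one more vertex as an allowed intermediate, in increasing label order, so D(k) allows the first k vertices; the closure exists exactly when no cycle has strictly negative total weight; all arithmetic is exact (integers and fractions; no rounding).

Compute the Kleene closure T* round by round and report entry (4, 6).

D(0):
  [0, ∞, 20, 0, ∞, 11, ∞]
  [6, 0, ∞, ∞, ∞, 5, ∞]
  [∞, ∞, 0, ∞, 2, 20, ∞]
  [∞, ∞, ∞, 0, 0, ∞, ∞]
  [1, ∞, ∞, 8, 0, 11, ∞]
  [∞, -3, ∞, ∞, 3, 0, ∞]
  [5, ∞, ∞, 8, 19, ∞, 0]
D(1):
  [0, ∞, 20, 0, ∞, 11, ∞]
  [6, 0, 26, 6, ∞, 5, ∞]
  [∞, ∞, 0, ∞, 2, 20, ∞]
  [∞, ∞, ∞, 0, 0, ∞, ∞]
  [1, ∞, 21, 1, 0, 11, ∞]
  [∞, -3, ∞, ∞, 3, 0, ∞]
  [5, ∞, 25, 5, 19, 16, 0]
D(2):
  [0, ∞, 20, 0, ∞, 11, ∞]
  [6, 0, 26, 6, ∞, 5, ∞]
  [∞, ∞, 0, ∞, 2, 20, ∞]
  [∞, ∞, ∞, 0, 0, ∞, ∞]
  [1, ∞, 21, 1, 0, 11, ∞]
  [3, -3, 23, 3, 3, 0, ∞]
  [5, ∞, 25, 5, 19, 16, 0]
D(3):
  [0, ∞, 20, 0, 22, 11, ∞]
  [6, 0, 26, 6, 28, 5, ∞]
  [∞, ∞, 0, ∞, 2, 20, ∞]
  [∞, ∞, ∞, 0, 0, ∞, ∞]
  [1, ∞, 21, 1, 0, 11, ∞]
  [3, -3, 23, 3, 3, 0, ∞]
  [5, ∞, 25, 5, 19, 16, 0]
D(4):
  [0, ∞, 20, 0, 0, 11, ∞]
  [6, 0, 26, 6, 6, 5, ∞]
  [∞, ∞, 0, ∞, 2, 20, ∞]
  [∞, ∞, ∞, 0, 0, ∞, ∞]
  [1, ∞, 21, 1, 0, 11, ∞]
  [3, -3, 23, 3, 3, 0, ∞]
  [5, ∞, 25, 5, 5, 16, 0]
D(5):
  [0, ∞, 20, 0, 0, 11, ∞]
  [6, 0, 26, 6, 6, 5, ∞]
  [3, ∞, 0, 3, 2, 13, ∞]
  [1, ∞, 21, 0, 0, 11, ∞]
  [1, ∞, 21, 1, 0, 11, ∞]
  [3, -3, 23, 3, 3, 0, ∞]
  [5, ∞, 25, 5, 5, 16, 0]
D(6):
  [0, 8, 20, 0, 0, 11, ∞]
  [6, 0, 26, 6, 6, 5, ∞]
  [3, 10, 0, 3, 2, 13, ∞]
  [1, 8, 21, 0, 0, 11, ∞]
  [1, 8, 21, 1, 0, 11, ∞]
  [3, -3, 23, 3, 3, 0, ∞]
  [5, 13, 25, 5, 5, 16, 0]
D(7):
  [0, 8, 20, 0, 0, 11, ∞]
  [6, 0, 26, 6, 6, 5, ∞]
  [3, 10, 0, 3, 2, 13, ∞]
  [1, 8, 21, 0, 0, 11, ∞]
  [1, 8, 21, 1, 0, 11, ∞]
  [3, -3, 23, 3, 3, 0, ∞]
  [5, 13, 25, 5, 5, 16, 0]
Answer: T*[4][6] = 11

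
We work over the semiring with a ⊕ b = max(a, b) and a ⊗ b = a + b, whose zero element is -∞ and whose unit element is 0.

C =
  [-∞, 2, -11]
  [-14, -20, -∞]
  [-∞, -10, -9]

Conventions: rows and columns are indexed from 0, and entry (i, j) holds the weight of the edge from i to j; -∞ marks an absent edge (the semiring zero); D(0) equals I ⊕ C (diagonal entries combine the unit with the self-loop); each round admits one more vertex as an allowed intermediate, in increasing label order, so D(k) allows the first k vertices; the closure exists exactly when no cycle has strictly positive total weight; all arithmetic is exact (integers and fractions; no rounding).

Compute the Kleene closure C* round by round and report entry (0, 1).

D(0):
  [0, 2, -11]
  [-14, 0, -∞]
  [-∞, -10, 0]
D(1):
  [0, 2, -11]
  [-14, 0, -25]
  [-∞, -10, 0]
D(2):
  [0, 2, -11]
  [-14, 0, -25]
  [-24, -10, 0]
D(3):
  [0, 2, -11]
  [-14, 0, -25]
  [-24, -10, 0]
Answer: C*[0][1] = 2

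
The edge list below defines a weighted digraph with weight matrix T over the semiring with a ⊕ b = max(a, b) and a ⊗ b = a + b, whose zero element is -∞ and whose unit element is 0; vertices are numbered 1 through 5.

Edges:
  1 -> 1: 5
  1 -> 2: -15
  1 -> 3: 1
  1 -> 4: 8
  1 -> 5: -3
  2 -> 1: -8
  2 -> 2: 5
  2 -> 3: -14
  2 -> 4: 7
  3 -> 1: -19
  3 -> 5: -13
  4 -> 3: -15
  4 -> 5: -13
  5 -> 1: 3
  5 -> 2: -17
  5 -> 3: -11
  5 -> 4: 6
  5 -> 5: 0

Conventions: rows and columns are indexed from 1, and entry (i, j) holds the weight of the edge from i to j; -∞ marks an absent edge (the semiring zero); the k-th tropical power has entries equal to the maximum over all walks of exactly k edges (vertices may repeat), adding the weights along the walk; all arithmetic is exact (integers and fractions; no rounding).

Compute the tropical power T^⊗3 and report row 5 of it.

T^⊗2:
  [10, -10, 6, 13, 2]
  [-3, 10, -7, 12, -6]
  [-10, -30, -18, -7, -13]
  [-10, -30, -24, -7, -13]
  [8, -12, 4, 11, 0]
T^⊗3:
  [15, -5, 11, 18, 7]
  [2, 15, -2, 17, -1]
  [-5, -25, -9, -2, -13]
  [-5, -25, -9, -2, -13]
  [13, -7, 9, 16, 5]
Answer: row 5 of T^⊗3 = [13, -7, 9, 16, 5]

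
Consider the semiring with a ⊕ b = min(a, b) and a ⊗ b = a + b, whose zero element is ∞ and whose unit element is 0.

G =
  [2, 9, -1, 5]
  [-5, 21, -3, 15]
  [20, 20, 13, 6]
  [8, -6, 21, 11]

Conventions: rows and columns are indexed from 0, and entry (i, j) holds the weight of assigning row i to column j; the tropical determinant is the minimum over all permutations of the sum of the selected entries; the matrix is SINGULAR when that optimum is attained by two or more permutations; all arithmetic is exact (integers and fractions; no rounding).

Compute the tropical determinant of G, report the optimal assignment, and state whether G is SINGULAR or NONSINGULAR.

σ = (0, 1, 2, 3): 2 + 21 + 13 + 11 = 47
σ = (0, 1, 3, 2): 2 + 21 + 6 + 21 = 50
σ = (0, 2, 1, 3): 2 + (-3) + 20 + 11 = 30
σ = (0, 2, 3, 1): 2 + (-3) + 6 + (-6) = -1
σ = (0, 3, 1, 2): 2 + 15 + 20 + 21 = 58
σ = (0, 3, 2, 1): 2 + 15 + 13 + (-6) = 24
σ = (1, 0, 2, 3): 9 + (-5) + 13 + 11 = 28
σ = (1, 0, 3, 2): 9 + (-5) + 6 + 21 = 31
σ = (1, 2, 0, 3): 9 + (-3) + 20 + 11 = 37
σ = (1, 2, 3, 0): 9 + (-3) + 6 + 8 = 20
σ = (1, 3, 0, 2): 9 + 15 + 20 + 21 = 65
σ = (1, 3, 2, 0): 9 + 15 + 13 + 8 = 45
σ = (2, 0, 1, 3): (-1) + (-5) + 20 + 11 = 25
σ = (2, 0, 3, 1): (-1) + (-5) + 6 + (-6) = -6
σ = (2, 1, 0, 3): (-1) + 21 + 20 + 11 = 51
σ = (2, 1, 3, 0): (-1) + 21 + 6 + 8 = 34
σ = (2, 3, 0, 1): (-1) + 15 + 20 + (-6) = 28
σ = (2, 3, 1, 0): (-1) + 15 + 20 + 8 = 42
σ = (3, 0, 1, 2): 5 + (-5) + 20 + 21 = 41
σ = (3, 0, 2, 1): 5 + (-5) + 13 + (-6) = 7
σ = (3, 1, 0, 2): 5 + 21 + 20 + 21 = 67
σ = (3, 1, 2, 0): 5 + 21 + 13 + 8 = 47
σ = (3, 2, 0, 1): 5 + (-3) + 20 + (-6) = 16
σ = (3, 2, 1, 0): 5 + (-3) + 20 + 8 = 30
Optimal value attained by: σ = (2, 0, 3, 1).
Answer: det⊕(G) = -6; verdict: NONSINGULAR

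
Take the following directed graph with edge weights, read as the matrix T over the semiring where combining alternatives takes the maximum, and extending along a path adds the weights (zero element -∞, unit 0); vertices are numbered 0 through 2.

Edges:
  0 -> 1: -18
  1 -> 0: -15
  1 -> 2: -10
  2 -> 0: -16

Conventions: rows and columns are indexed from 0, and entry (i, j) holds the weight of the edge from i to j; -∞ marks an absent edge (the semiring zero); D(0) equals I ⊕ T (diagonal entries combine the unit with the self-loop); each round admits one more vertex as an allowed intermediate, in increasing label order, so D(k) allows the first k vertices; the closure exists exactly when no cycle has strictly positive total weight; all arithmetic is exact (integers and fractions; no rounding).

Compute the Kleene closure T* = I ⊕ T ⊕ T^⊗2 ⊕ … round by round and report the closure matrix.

D(0):
  [0, -18, -∞]
  [-15, 0, -10]
  [-16, -∞, 0]
D(1):
  [0, -18, -∞]
  [-15, 0, -10]
  [-16, -34, 0]
D(2):
  [0, -18, -28]
  [-15, 0, -10]
  [-16, -34, 0]
D(3):
  [0, -18, -28]
  [-15, 0, -10]
  [-16, -34, 0]
Answer: T* = [[0, -18, -28], [-15, 0, -10], [-16, -34, 0]]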